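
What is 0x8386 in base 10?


8386 hex = 33670 decimal

33670


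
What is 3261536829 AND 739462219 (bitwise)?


0b11000010011001110001101000111101 & 0b101100000100110100110001001011 = 0b110000100000001001 = 198665

198665


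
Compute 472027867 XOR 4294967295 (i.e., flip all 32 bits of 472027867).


472027867 ^ 4294967295 = 3822939428

3822939428


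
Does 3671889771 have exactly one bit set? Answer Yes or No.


0b11011010110111001001011101101011. Multiple bits set => No

No


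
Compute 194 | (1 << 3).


194 | (1 << 3) = 194 | 8 = 202

202


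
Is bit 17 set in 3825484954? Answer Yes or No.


0b11100100000001000100010010011010, bit 17 = 0. No

No


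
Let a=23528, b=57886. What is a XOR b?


23528 ^ 57886 = 47606

47606


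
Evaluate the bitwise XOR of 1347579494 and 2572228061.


0b1010000010100100110111001100110 ^ 0b10011001010100010001010111011101 = 0b11001001000000110111101110111011 = 3372448699

3372448699


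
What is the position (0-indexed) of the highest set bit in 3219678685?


0b10111111111010000110010111011101. Highest set bit at position 31

31


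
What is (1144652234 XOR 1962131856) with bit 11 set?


Step 1: 1144652234 ^ 1962131856 = 818528346
Step 2: 818528346 | (1 << 11) = 818528346 | 2048 = 818530394

818530394


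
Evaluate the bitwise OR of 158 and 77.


0b10011110 | 0b1001101 = 0b11011111 = 223

223


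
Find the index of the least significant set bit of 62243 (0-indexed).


0b1111001100100011. Lowest set bit at position 0

0


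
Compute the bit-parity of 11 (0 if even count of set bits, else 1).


0b1011 has 3 ones => parity 1

1


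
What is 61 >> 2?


0b111101 >> 2 = 0b1111 = 15

15


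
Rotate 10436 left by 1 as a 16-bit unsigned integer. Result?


Rotate 0b10100011000100 left by 1 (16-bit) = 0b101000110001000 = 20872

20872


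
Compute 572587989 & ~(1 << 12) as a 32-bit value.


572587989 & ~(1 << 12) = 572583893

572583893


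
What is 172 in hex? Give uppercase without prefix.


172 = AC hex

AC


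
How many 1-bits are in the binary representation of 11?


0b1011 has 3 set bits

3


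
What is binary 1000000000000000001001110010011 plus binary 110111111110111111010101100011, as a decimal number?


1000000000000000001001110010011 + 110111111110111111010101100011 = 1110111111111000000100011110110 = 2013006070

2013006070


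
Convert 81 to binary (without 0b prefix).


81 = 1010001 in binary

1010001


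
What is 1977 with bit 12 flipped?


1977 ^ (1 << 12) = 1977 ^ 4096 = 6073

6073


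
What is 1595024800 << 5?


0b1011111000100100010010110100000 << 5 = 0b101111100010010001001011010000000000 = 51040793600

51040793600


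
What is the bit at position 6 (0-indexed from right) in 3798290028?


0b11100010011001010100111001101100, position 6 = 1

1


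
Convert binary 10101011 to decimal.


10101011 in decimal = 171

171


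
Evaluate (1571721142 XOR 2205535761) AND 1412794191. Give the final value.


Step 1: 1571721142 ^ 2205535761 = 3738911143
Step 2: 3738911143 & 1412794191 = 1410400519

1410400519


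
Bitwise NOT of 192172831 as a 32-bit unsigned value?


~0b1011011101000101001100011111 = 0b11110100100010111010110011100000 = 4102794464 (32-bit unsigned)

4102794464


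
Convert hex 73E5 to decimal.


73E5 hex = 29669 decimal

29669


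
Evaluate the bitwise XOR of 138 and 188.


0b10001010 ^ 0b10111100 = 0b110110 = 54

54


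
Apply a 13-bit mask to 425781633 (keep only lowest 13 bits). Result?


425781633 & 8191 = 2433

2433


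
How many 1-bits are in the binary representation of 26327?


0b110011011010111 has 10 set bits

10


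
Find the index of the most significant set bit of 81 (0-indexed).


0b1010001. Highest set bit at position 6

6


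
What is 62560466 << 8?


0b11101110101001100011010010 << 8 = 0b1110111010100110001101001000000000 = 16015479296

16015479296


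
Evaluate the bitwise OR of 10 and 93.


0b1010 | 0b1011101 = 0b1011111 = 95

95


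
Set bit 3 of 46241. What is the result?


46241 | (1 << 3) = 46241 | 8 = 46249

46249


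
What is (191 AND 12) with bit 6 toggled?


Step 1: 191 & 12 = 12
Step 2: 12 ^ (1 << 6) = 12 ^ 64 = 76

76


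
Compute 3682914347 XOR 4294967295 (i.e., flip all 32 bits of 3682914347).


3682914347 ^ 4294967295 = 612052948

612052948


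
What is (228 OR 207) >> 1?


Step 1: 228 | 207 = 239
Step 2: 239 >> 1 = 119

119


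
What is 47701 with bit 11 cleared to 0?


47701 & ~(1 << 11) = 45653

45653


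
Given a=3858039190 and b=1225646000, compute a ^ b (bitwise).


3858039190 ^ 1225646000 = 2901990950

2901990950


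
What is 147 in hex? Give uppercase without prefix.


147 = 93 hex

93


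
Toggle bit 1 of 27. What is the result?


27 ^ (1 << 1) = 27 ^ 2 = 25

25


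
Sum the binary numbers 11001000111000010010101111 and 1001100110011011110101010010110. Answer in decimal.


11001000111000010010101111 + 1001100110011011110101010010110 = 1001111111100010110111101000101 = 1341222725

1341222725


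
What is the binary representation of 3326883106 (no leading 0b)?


3326883106 = 11000110010011000011010100100010 in binary

11000110010011000011010100100010


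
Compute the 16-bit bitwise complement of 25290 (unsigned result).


~0b110001011001010 = 0b1001110100110101 = 40245 (16-bit unsigned)

40245


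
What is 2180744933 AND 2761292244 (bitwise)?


0b10000001111110111000011011100101 & 0b10100100100101011111100111010100 = 0b10000000100100011000000011000100 = 2157019332

2157019332


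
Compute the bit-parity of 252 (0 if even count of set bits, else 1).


0b11111100 has 6 ones => parity 0

0


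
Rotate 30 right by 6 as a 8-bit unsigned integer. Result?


Rotate 0b11110 right by 6 (8-bit) = 0b1111000 = 120

120


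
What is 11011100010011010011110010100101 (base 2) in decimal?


11011100010011010011110010100101 in decimal = 3696049317

3696049317


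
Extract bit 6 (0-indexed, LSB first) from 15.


0b1111, position 6 = 0

0


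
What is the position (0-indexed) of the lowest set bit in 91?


0b1011011. Lowest set bit at position 0

0


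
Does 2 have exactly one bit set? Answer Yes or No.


0b10. Only one bit set => Yes

Yes


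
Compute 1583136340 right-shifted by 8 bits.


0b1011110010111001011111001010100 >> 8 = 0b10111100101110010111110 = 6184126

6184126


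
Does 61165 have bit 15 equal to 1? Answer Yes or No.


0b1110111011101101, bit 15 = 1. Yes

Yes


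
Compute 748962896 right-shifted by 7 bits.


0b101100101001000100010001010000 >> 7 = 0b10110010100100010001000 = 5851272

5851272


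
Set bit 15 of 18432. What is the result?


18432 | (1 << 15) = 18432 | 32768 = 51200

51200


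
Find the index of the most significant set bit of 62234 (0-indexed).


0b1111001100011010. Highest set bit at position 15

15


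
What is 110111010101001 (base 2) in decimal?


110111010101001 in decimal = 28329

28329


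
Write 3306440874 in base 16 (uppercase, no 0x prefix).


3306440874 = C51448AA hex

C51448AA


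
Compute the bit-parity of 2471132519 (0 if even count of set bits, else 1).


0b10010011010010100111110101100111 has 18 ones => parity 0

0


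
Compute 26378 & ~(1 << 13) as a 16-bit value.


26378 & ~(1 << 13) = 18186

18186


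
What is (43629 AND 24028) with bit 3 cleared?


Step 1: 43629 & 24028 = 2124
Step 2: 2124 & ~(1 << 3) = 2116

2116


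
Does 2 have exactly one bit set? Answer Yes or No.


0b10. Only one bit set => Yes

Yes


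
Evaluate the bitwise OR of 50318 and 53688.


0b1100010010001110 | 0b1101000110111000 = 0b1101010110111110 = 54718

54718


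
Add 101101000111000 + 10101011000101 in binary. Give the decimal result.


101101000111000 + 10101011000101 = 1000010011111101 = 34045

34045


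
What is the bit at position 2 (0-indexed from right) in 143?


0b10001111, position 2 = 1

1


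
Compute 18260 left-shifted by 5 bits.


0b100011101010100 << 5 = 0b10001110101010000000 = 584320

584320


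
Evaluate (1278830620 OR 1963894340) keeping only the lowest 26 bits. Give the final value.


Step 1: 1278830620 | 1963894340 = 2101341788
Step 2: 2101341788 & 67108863 = 20967004

20967004


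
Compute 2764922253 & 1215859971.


0b10100100110011010101110110001101 & 0b1001000011110001000110100000011 = 0b10010000000110100000001 = 4721921

4721921


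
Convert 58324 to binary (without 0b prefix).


58324 = 1110001111010100 in binary

1110001111010100


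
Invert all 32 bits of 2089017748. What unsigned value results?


2089017748 ^ 4294967295 = 2205949547

2205949547


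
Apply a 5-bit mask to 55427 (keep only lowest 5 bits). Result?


55427 & 31 = 3

3


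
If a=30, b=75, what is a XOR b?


30 ^ 75 = 85

85


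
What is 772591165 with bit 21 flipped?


772591165 ^ (1 << 21) = 772591165 ^ 2097152 = 774688317

774688317


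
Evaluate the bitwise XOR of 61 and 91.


0b111101 ^ 0b1011011 = 0b1100110 = 102

102


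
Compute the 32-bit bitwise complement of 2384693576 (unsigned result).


~0b10001110001000111000100101001000 = 0b1110001110111000111011010110111 = 1910273719 (32-bit unsigned)

1910273719


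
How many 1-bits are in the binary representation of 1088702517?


0b1000000111001000100100000110101 has 11 set bits

11


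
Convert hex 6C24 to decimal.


6C24 hex = 27684 decimal

27684


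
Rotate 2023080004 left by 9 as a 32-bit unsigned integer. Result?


Rotate 0b1111000100101011100000001000100 left by 9 (32-bit) = 0b101011100000001000100011110001 = 729843953

729843953


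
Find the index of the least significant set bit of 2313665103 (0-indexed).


0b10001001111001111011101001001111. Lowest set bit at position 0

0


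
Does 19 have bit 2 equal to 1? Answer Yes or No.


0b10011, bit 2 = 0. No

No


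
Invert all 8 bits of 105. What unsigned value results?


105 ^ 255 = 150

150


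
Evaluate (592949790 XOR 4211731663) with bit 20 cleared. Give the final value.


Step 1: 592949790 ^ 4211731663 = 3630063313
Step 2: 3630063313 & ~(1 << 20) = 3629014737

3629014737


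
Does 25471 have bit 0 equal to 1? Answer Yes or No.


0b110001101111111, bit 0 = 1. Yes

Yes


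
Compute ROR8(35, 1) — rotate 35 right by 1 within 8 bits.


Rotate 0b100011 right by 1 (8-bit) = 0b10010001 = 145

145


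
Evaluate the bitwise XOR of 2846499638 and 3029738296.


0b10101001101010100010001100110110 ^ 0b10110100100101100010001100111000 = 0b11101001111000000000000001110 = 490471438

490471438


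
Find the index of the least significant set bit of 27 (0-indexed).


0b11011. Lowest set bit at position 0

0


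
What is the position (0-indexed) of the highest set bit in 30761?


0b111100000101001. Highest set bit at position 14

14


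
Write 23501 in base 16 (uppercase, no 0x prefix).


23501 = 5BCD hex

5BCD


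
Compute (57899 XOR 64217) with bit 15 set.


Step 1: 57899 ^ 64217 = 6386
Step 2: 6386 | (1 << 15) = 6386 | 32768 = 39154

39154


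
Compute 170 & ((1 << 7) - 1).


170 & 127 = 42

42


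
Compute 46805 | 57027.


0b1011011011010101 | 0b1101111011000011 = 0b1111111011010111 = 65239

65239


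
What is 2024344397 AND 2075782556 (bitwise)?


0b1111000101010010000101101001101 & 0b1111011101110011110110110011100 = 0b1111000101010010000100100001100 = 2024343820

2024343820


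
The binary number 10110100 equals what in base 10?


10110100 in decimal = 180

180


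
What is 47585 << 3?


0b1011100111100001 << 3 = 0b1011100111100001000 = 380680

380680


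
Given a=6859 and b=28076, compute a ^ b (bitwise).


6859 ^ 28076 = 30567

30567


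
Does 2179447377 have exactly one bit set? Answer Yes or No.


0b10000001111001111011101001010001. Multiple bits set => No

No


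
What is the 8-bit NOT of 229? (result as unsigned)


~0b11100101 = 0b11010 = 26 (8-bit unsigned)

26


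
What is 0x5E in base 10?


5E hex = 94 decimal

94


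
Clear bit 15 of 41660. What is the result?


41660 & ~(1 << 15) = 8892

8892


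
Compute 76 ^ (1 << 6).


76 ^ (1 << 6) = 76 ^ 64 = 12

12


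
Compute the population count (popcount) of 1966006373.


0b1110101001011101110000001100101 has 16 set bits

16


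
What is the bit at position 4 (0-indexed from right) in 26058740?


0b1100011011001111111110100, position 4 = 1

1


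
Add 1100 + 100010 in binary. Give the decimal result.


1100 + 100010 = 101110 = 46

46


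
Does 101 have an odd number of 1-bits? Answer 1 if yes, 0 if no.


0b1100101 has 4 ones => parity 0

0


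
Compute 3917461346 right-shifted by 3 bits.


0b11101001011111111011011101100010 >> 3 = 0b11101001011111111011011101100 = 489682668

489682668


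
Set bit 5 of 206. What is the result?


206 | (1 << 5) = 206 | 32 = 238

238


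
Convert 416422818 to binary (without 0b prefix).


416422818 = 11000110100100001101110100010 in binary

11000110100100001101110100010


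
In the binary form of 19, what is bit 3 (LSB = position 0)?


0b10011, position 3 = 0

0


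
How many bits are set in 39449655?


0b10010110011111010000110111 has 15 set bits

15


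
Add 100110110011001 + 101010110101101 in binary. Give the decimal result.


100110110011001 + 101010110101101 = 1010001101000110 = 41798

41798


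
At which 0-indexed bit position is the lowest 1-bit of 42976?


0b1010011111100000. Lowest set bit at position 5

5


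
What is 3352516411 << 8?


0b11000111110100110101011100111011 << 8 = 0b1100011111010011010101110011101100000000 = 858244201216

858244201216


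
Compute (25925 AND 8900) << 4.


Step 1: 25925 & 8900 = 8260
Step 2: 8260 << 4 = 132160

132160


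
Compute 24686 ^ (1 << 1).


24686 ^ (1 << 1) = 24686 ^ 2 = 24684

24684


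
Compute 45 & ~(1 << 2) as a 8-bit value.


45 & ~(1 << 2) = 41

41


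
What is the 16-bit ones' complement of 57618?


57618 ^ 65535 = 7917

7917


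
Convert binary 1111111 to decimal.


1111111 in decimal = 127

127


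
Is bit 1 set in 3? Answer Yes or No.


0b11, bit 1 = 1. Yes

Yes


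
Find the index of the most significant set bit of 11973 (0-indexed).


0b10111011000101. Highest set bit at position 13

13


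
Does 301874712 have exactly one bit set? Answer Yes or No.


0b10001111111100011111000011000. Multiple bits set => No

No


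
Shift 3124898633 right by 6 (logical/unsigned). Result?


0b10111010010000100010101101001001 >> 6 = 0b10111010010000100010101101 = 48826541

48826541


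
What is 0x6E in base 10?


6E hex = 110 decimal

110


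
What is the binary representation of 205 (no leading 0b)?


205 = 11001101 in binary

11001101


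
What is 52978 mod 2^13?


52978 & 8191 = 3826

3826


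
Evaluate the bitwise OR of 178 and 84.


0b10110010 | 0b1010100 = 0b11110110 = 246

246


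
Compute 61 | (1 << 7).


61 | (1 << 7) = 61 | 128 = 189

189


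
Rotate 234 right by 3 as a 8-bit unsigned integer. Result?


Rotate 0b11101010 right by 3 (8-bit) = 0b1011101 = 93

93


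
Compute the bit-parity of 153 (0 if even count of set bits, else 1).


0b10011001 has 4 ones => parity 0

0


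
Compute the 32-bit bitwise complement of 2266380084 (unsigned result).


~0b10000111000101100011011100110100 = 0b1111000111010011100100011001011 = 2028587211 (32-bit unsigned)

2028587211


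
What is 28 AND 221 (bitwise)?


0b11100 & 0b11011101 = 0b11100 = 28

28


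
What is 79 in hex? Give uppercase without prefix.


79 = 4F hex

4F


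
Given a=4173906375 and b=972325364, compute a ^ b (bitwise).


4173906375 ^ 972325364 = 3241951283

3241951283


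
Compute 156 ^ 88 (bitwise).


0b10011100 ^ 0b1011000 = 0b11000100 = 196

196


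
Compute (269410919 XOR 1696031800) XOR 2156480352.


Step 1: 269410919 ^ 1696031800 = 1964607071
Step 2: 1964607071 ^ 2156480352 = 4119904575

4119904575


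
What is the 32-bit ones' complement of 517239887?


517239887 ^ 4294967295 = 3777727408

3777727408


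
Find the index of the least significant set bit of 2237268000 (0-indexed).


0b10000101010110100000000000100000. Lowest set bit at position 5

5


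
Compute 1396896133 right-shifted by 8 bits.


0b1010011010000101111000110000101 >> 8 = 0b10100110100001011110001 = 5456625

5456625


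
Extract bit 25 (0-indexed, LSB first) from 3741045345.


0b11011110111110111101001001100001, position 25 = 1

1


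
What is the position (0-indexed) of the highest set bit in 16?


0b10000. Highest set bit at position 4

4


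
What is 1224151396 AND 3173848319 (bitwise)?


0b1001000111101110001000101100100 & 0b10111101001011010001010011111111 = 0b1000001001010001000001100100 = 136646756

136646756


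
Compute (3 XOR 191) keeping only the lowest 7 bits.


Step 1: 3 ^ 191 = 188
Step 2: 188 & 127 = 60

60


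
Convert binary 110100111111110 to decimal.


110100111111110 in decimal = 27134

27134


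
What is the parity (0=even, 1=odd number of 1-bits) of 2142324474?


0b1111111101100010100011011111010 has 20 ones => parity 0

0


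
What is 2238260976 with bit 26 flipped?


2238260976 ^ (1 << 26) = 2238260976 ^ 67108864 = 2171152112

2171152112


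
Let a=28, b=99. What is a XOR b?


28 ^ 99 = 127

127


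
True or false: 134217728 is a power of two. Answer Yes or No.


0b1000000000000000000000000000. Only one bit set => Yes

Yes


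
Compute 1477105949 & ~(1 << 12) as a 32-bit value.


1477105949 & ~(1 << 12) = 1477101853

1477101853


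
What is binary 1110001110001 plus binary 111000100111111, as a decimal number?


1110001110001 + 111000100111111 = 1000110110110000 = 36272

36272


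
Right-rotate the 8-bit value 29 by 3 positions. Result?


Rotate 0b11101 right by 3 (8-bit) = 0b10100011 = 163

163


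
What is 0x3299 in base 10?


3299 hex = 12953 decimal

12953


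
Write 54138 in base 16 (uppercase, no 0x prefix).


54138 = D37A hex

D37A


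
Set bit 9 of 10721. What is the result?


10721 | (1 << 9) = 10721 | 512 = 11233

11233


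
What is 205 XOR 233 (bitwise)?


0b11001101 ^ 0b11101001 = 0b100100 = 36

36


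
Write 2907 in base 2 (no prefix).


2907 = 101101011011 in binary

101101011011


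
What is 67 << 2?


0b1000011 << 2 = 0b100001100 = 268

268


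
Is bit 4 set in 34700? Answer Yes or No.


0b1000011110001100, bit 4 = 0. No

No


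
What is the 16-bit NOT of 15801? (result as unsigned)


~0b11110110111001 = 0b1100001001000110 = 49734 (16-bit unsigned)

49734


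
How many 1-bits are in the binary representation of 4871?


0b1001100000111 has 6 set bits

6


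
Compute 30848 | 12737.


0b111100010000000 | 0b11000111000001 = 0b111100111000001 = 31169

31169


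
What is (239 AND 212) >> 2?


Step 1: 239 & 212 = 196
Step 2: 196 >> 2 = 49

49


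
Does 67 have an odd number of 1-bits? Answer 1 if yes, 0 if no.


0b1000011 has 3 ones => parity 1

1


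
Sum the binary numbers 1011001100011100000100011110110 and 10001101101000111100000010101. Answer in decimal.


1011001100011100000100011110110 + 10001101101000111100000010101 = 1101011010000101000000100001011 = 1799520523

1799520523


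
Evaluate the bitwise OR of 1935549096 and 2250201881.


0b1110011010111100010001010101000 | 0b10000110000111110101101100011001 = 0b11110111010111110111101110111001 = 4150229945

4150229945


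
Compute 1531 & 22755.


0b10111111011 & 0b101100011100011 = 0b11100011 = 227

227


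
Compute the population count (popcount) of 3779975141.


0b11100001010011011101011111100101 has 19 set bits

19


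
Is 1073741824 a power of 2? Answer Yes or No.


0b1000000000000000000000000000000. Only one bit set => Yes

Yes


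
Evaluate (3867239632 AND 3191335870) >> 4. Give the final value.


Step 1: 3867239632 & 3191335870 = 2785108112
Step 2: 2785108112 >> 4 = 174069257

174069257


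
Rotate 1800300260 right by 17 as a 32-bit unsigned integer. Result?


Rotate 0b1101011010011100110011011100100 right by 17 (32-bit) = 0b110011011100100011010110100111 = 863122855

863122855


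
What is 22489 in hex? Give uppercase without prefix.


22489 = 57D9 hex

57D9


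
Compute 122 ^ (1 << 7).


122 ^ (1 << 7) = 122 ^ 128 = 250

250


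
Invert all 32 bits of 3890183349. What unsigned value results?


3890183349 ^ 4294967295 = 404783946

404783946


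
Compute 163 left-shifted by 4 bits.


0b10100011 << 4 = 0b101000110000 = 2608

2608


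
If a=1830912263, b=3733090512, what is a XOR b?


1830912263 ^ 3733090512 = 3013865943

3013865943


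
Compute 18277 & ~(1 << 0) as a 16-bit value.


18277 & ~(1 << 0) = 18276

18276


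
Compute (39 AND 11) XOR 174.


Step 1: 39 & 11 = 3
Step 2: 3 ^ 174 = 173

173


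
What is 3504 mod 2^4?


3504 & 15 = 0

0


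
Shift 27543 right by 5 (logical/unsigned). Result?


0b110101110010111 >> 5 = 0b1101011100 = 860

860


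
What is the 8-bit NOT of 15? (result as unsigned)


~0b1111 = 0b11110000 = 240 (8-bit unsigned)

240


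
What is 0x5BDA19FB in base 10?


5BDA19FB hex = 1541020155 decimal

1541020155


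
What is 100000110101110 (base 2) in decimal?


100000110101110 in decimal = 16814

16814


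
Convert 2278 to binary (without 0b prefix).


2278 = 100011100110 in binary

100011100110


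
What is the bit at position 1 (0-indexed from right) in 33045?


0b1000000100010101, position 1 = 0

0


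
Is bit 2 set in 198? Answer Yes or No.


0b11000110, bit 2 = 1. Yes

Yes


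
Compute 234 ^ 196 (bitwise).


0b11101010 ^ 0b11000100 = 0b101110 = 46

46


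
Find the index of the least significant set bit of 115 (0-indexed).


0b1110011. Lowest set bit at position 0

0


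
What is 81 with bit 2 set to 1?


81 | (1 << 2) = 81 | 4 = 85

85


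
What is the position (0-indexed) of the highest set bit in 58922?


0b1110011000101010. Highest set bit at position 15

15


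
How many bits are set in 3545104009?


0b11010011010011011111111010001001 has 19 set bits

19


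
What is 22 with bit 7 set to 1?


22 | (1 << 7) = 22 | 128 = 150

150


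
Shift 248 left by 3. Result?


0b11111000 << 3 = 0b11111000000 = 1984

1984


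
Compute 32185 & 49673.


0b111110110111001 & 0b1100001000001001 = 0b100000000001001 = 16393

16393


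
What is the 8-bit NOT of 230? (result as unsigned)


~0b11100110 = 0b11001 = 25 (8-bit unsigned)

25


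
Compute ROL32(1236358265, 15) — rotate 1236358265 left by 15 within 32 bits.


Rotate 0b1001001101100010101010001111001 left by 15 (32-bit) = 0b10101010001111001010010011011000 = 2856101080

2856101080


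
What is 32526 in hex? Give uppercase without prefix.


32526 = 7F0E hex

7F0E


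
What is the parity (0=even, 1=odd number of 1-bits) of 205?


0b11001101 has 5 ones => parity 1

1


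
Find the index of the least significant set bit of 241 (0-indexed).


0b11110001. Lowest set bit at position 0

0


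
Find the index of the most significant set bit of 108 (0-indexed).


0b1101100. Highest set bit at position 6

6


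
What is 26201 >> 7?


0b110011001011001 >> 7 = 0b11001100 = 204

204


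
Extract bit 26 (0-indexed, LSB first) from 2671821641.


0b10011111010000001100001101001001, position 26 = 1

1


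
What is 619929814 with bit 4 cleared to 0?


619929814 & ~(1 << 4) = 619929798

619929798


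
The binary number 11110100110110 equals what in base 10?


11110100110110 in decimal = 15670

15670


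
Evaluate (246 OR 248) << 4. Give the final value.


Step 1: 246 | 248 = 254
Step 2: 254 << 4 = 4064

4064


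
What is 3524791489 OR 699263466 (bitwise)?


0b11010010000110000000110011000001 | 0b101001101011011110100111101010 = 0b11111011101111011110110111101011 = 4223528427

4223528427


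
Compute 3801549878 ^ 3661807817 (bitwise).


0b11100010100101110000110000110110 ^ 0b11011010010000101100000011001001 = 0b111000110101011100110011111111 = 953535743

953535743


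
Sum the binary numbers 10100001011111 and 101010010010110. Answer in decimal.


10100001011111 + 101010010010110 = 111110011110101 = 31989

31989


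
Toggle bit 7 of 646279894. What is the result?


646279894 ^ (1 << 7) = 646279894 ^ 128 = 646279766

646279766


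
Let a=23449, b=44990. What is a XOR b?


23449 ^ 44990 = 62503

62503


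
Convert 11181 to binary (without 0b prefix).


11181 = 10101110101101 in binary

10101110101101


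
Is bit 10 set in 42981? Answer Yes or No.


0b1010011111100101, bit 10 = 1. Yes

Yes


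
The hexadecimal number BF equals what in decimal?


BF hex = 191 decimal

191


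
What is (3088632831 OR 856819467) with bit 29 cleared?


Step 1: 3088632831 | 856819467 = 3139096575
Step 2: 3139096575 & ~(1 << 29) = 2602225663

2602225663


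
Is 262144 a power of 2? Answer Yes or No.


0b1000000000000000000. Only one bit set => Yes

Yes


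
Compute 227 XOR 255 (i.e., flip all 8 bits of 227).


227 ^ 255 = 28

28


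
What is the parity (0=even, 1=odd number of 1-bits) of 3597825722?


0b11010110011100100111011010111010 has 19 ones => parity 1

1


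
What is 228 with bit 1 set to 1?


228 | (1 << 1) = 228 | 2 = 230

230


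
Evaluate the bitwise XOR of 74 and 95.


0b1001010 ^ 0b1011111 = 0b10101 = 21

21


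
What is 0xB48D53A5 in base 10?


B48D53A5 hex = 3029160869 decimal

3029160869


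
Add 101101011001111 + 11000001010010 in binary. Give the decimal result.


101101011001111 + 11000001010010 = 1000101100100001 = 35617

35617


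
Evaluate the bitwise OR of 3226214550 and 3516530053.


0b11000000010011000010000010010110 | 0b11010001100110011111110110000101 = 0b11010001110111011111110110010111 = 3520986519

3520986519


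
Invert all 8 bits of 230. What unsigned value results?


230 ^ 255 = 25

25


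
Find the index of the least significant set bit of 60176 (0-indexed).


0b1110101100010000. Lowest set bit at position 4

4


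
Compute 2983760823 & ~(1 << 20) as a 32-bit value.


2983760823 & ~(1 << 20) = 2982712247

2982712247


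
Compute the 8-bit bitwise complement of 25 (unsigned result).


~0b11001 = 0b11100110 = 230 (8-bit unsigned)

230


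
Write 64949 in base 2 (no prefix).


64949 = 1111110110110101 in binary

1111110110110101


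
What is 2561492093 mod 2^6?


2561492093 & 63 = 61

61


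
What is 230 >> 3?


0b11100110 >> 3 = 0b11100 = 28

28


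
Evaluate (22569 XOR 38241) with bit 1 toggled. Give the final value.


Step 1: 22569 ^ 38241 = 52552
Step 2: 52552 ^ (1 << 1) = 52552 ^ 2 = 52554

52554


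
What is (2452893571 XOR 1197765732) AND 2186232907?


Step 1: 2452893571 ^ 1197765732 = 3578813415
Step 2: 3578813415 & 2186232907 = 2151694403

2151694403


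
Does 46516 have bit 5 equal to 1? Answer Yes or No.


0b1011010110110100, bit 5 = 1. Yes

Yes


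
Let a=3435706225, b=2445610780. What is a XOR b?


3435706225 ^ 2445610780 = 1561180269

1561180269


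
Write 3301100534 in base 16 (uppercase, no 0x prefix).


3301100534 = C4C2CBF6 hex

C4C2CBF6


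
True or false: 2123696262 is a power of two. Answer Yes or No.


0b1111110100101010000100010000110. Multiple bits set => No

No


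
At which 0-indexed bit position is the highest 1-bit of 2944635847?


0b10101111100000111001001111000111. Highest set bit at position 31

31


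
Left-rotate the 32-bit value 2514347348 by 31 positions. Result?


Rotate 0b10010101110111011110010101010100 left by 31 (32-bit) = 0b1001010111011101111001010101010 = 1257173674

1257173674


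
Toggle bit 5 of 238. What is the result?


238 ^ (1 << 5) = 238 ^ 32 = 206

206


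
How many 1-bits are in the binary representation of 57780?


0b1110000110110100 has 8 set bits

8


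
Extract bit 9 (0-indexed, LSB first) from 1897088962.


0b1110001000100110100011111000010, position 9 = 1

1


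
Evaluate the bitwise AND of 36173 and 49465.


0b1000110101001101 & 0b1100000100111001 = 0b1000000100001001 = 33033

33033


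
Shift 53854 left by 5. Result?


0b1101001001011110 << 5 = 0b110100100101111000000 = 1723328

1723328


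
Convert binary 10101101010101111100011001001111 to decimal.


10101101010101111100011001001111 in decimal = 2908210767

2908210767


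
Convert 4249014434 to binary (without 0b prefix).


4249014434 = 11111101010000101101000010100010 in binary

11111101010000101101000010100010


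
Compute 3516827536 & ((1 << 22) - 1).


3516827536 & 4194303 = 2000784

2000784


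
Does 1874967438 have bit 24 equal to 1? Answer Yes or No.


0b1101111110000011011101110001110, bit 24 = 1. Yes

Yes


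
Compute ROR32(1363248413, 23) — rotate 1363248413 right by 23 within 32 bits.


Rotate 0b1010001010000011000010100011101 right by 23 (32-bit) = 0b10000011000010100011101010100010 = 2198485666

2198485666


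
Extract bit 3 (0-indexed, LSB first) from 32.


0b100000, position 3 = 0

0


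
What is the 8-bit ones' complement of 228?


228 ^ 255 = 27

27


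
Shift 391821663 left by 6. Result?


0b10111010110101011100101011111 << 6 = 0b10111010110101011100101011111000000 = 25076586432

25076586432


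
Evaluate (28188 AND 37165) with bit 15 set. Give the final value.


Step 1: 28188 & 37165 = 12
Step 2: 12 | (1 << 15) = 12 | 32768 = 32780

32780


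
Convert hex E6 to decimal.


E6 hex = 230 decimal

230


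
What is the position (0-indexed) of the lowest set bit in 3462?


0b110110000110. Lowest set bit at position 1

1


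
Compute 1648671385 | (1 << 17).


1648671385 | (1 << 17) = 1648671385 | 131072 = 1648802457

1648802457


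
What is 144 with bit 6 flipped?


144 ^ (1 << 6) = 144 ^ 64 = 208

208


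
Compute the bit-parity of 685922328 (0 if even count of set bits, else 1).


0b101000111000100101100000011000 has 11 ones => parity 1

1


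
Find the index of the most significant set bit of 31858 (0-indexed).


0b111110001110010. Highest set bit at position 14

14


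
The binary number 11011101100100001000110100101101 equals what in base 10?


11011101100100001000110100101101 in decimal = 3717238061

3717238061


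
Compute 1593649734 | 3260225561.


0b1011110111111010010101001000110 | 0b11000010010100110001100000011001 = 0b11011110111111110011101001011111 = 3741268575

3741268575


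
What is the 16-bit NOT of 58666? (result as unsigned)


~0b1110010100101010 = 0b1101011010101 = 6869 (16-bit unsigned)

6869


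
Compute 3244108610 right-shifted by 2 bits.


0b11000001010111010010101101000010 >> 2 = 0b110000010101110100101011010000 = 811027152

811027152


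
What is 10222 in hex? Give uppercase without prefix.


10222 = 27EE hex

27EE


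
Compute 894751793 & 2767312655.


0b110101010101001101010000110001 & 0b10100100111100011101011100001111 = 0b100100010100001101010000000001 = 609276929

609276929


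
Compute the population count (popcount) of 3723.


0b111010001011 has 7 set bits

7


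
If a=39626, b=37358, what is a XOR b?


39626 ^ 37358 = 2852

2852


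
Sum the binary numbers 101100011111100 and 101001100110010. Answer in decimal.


101100011111100 + 101001100110010 = 1010110000101110 = 44078

44078


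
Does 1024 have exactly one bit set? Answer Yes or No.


0b10000000000. Only one bit set => Yes

Yes


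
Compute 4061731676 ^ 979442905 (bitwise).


0b11110010000110010001101101011100 ^ 0b111010011000010001110011011001 = 0b11001000011110000000011110000101 = 3363309445

3363309445


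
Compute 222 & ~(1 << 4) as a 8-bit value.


222 & ~(1 << 4) = 206

206


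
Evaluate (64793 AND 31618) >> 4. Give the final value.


Step 1: 64793 & 31618 = 30976
Step 2: 30976 >> 4 = 1936

1936


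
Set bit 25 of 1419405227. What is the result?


1419405227 | (1 << 25) = 1419405227 | 33554432 = 1452959659

1452959659


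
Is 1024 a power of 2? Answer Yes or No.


0b10000000000. Only one bit set => Yes

Yes


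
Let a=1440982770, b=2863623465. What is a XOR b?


1440982770 ^ 2863623465 = 4283223003

4283223003


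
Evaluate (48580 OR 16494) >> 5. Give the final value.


Step 1: 48580 | 16494 = 65006
Step 2: 65006 >> 5 = 2031

2031


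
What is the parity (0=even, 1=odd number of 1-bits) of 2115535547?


0b1111110000110001000001010111011 has 16 ones => parity 0

0


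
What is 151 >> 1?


0b10010111 >> 1 = 0b1001011 = 75

75


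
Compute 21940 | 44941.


0b101010110110100 | 0b1010111110001101 = 0b1111111110111101 = 65469

65469


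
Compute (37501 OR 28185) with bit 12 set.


Step 1: 37501 | 28185 = 65149
Step 2: 65149 | (1 << 12) = 65149 | 4096 = 65149

65149


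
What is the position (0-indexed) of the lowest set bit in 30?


0b11110. Lowest set bit at position 1

1


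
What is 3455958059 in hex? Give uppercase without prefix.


3455958059 = CDFDBC2B hex

CDFDBC2B


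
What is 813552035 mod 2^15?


813552035 & 32767 = 20899

20899


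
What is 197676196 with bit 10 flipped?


197676196 ^ (1 << 10) = 197676196 ^ 1024 = 197675172

197675172


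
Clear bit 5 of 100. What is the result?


100 & ~(1 << 5) = 68

68


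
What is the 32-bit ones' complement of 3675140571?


3675140571 ^ 4294967295 = 619826724

619826724


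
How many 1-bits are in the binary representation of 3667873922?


0b11011010100111110101000010000010 has 15 set bits

15


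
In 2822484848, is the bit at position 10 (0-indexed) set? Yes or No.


0b10101000001110111011001101110000, bit 10 = 0. No

No


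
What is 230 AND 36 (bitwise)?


0b11100110 & 0b100100 = 0b100100 = 36

36


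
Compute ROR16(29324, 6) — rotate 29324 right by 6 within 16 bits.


Rotate 0b111001010001100 right by 6 (16-bit) = 0b11000111001010 = 12746

12746


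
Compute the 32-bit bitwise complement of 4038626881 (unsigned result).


~0b11110000101110001000111001000001 = 0b1111010001110111000110111110 = 256340414 (32-bit unsigned)

256340414


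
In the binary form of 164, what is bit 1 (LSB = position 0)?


0b10100100, position 1 = 0

0


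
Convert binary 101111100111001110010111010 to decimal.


101111100111001110010111010 in decimal = 99851450

99851450


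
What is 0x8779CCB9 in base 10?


8779CCB9 hex = 2272906425 decimal

2272906425


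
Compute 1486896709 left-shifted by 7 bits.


0b1011000101000000011111001000101 << 7 = 0b10110001010000000111110010001010000000 = 190322778752

190322778752


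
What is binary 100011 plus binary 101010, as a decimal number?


100011 + 101010 = 1001101 = 77

77


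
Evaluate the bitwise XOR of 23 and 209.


0b10111 ^ 0b11010001 = 0b11000110 = 198

198


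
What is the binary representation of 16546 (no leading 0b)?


16546 = 100000010100010 in binary

100000010100010


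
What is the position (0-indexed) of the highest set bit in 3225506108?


0b11000000010000010101000100111100. Highest set bit at position 31

31


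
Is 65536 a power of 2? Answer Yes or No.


0b10000000000000000. Only one bit set => Yes

Yes


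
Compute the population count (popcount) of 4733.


0b1001001111101 has 8 set bits

8


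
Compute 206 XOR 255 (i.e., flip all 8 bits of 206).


206 ^ 255 = 49

49


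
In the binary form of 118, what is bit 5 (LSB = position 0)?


0b1110110, position 5 = 1

1


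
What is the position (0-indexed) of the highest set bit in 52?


0b110100. Highest set bit at position 5

5


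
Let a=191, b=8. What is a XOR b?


191 ^ 8 = 183

183


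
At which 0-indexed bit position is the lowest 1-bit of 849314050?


0b110010100111111000000100000010. Lowest set bit at position 1

1


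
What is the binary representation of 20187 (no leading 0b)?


20187 = 100111011011011 in binary

100111011011011


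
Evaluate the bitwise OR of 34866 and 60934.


0b1000100000110010 | 0b1110111000000110 = 0b1110111000110110 = 60982

60982


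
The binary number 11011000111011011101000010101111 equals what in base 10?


11011000111011011101000010101111 in decimal = 3639464111

3639464111


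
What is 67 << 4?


0b1000011 << 4 = 0b10000110000 = 1072

1072


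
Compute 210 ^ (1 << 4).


210 ^ (1 << 4) = 210 ^ 16 = 194

194


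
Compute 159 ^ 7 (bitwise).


0b10011111 ^ 0b111 = 0b10011000 = 152

152


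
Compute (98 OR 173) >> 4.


Step 1: 98 | 173 = 239
Step 2: 239 >> 4 = 14

14


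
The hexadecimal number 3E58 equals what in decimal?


3E58 hex = 15960 decimal

15960


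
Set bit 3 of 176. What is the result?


176 | (1 << 3) = 176 | 8 = 184

184


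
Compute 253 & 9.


0b11111101 & 0b1001 = 0b1001 = 9

9


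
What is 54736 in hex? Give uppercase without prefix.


54736 = D5D0 hex

D5D0


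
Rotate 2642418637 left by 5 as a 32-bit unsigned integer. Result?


Rotate 0b10011101100000000001101111001101 left by 5 (32-bit) = 0b10110000000000110111100110110011 = 2953017779

2953017779


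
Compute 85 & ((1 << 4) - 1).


85 & 15 = 5

5


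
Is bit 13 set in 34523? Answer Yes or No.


0b1000011011011011, bit 13 = 0. No

No


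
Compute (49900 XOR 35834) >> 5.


Step 1: 49900 ^ 35834 = 18710
Step 2: 18710 >> 5 = 584

584


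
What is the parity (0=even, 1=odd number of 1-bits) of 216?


0b11011000 has 4 ones => parity 0

0


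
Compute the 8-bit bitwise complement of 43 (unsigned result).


~0b101011 = 0b11010100 = 212 (8-bit unsigned)

212


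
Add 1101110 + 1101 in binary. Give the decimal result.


1101110 + 1101 = 1111011 = 123

123


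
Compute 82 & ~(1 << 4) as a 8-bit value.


82 & ~(1 << 4) = 66

66


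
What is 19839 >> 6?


0b100110101111111 >> 6 = 0b100110101 = 309

309


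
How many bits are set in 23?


0b10111 has 4 set bits

4


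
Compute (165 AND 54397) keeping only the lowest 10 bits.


Step 1: 165 & 54397 = 37
Step 2: 37 & 1023 = 37

37


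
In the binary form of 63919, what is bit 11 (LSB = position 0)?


0b1111100110101111, position 11 = 1

1


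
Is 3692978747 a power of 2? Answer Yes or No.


0b11011100000111100110001000111011. Multiple bits set => No

No


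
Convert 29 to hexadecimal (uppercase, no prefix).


29 = 1D hex

1D


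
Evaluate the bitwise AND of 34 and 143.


0b100010 & 0b10001111 = 0b10 = 2

2


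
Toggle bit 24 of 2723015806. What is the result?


2723015806 ^ (1 << 24) = 2723015806 ^ 16777216 = 2739793022

2739793022
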